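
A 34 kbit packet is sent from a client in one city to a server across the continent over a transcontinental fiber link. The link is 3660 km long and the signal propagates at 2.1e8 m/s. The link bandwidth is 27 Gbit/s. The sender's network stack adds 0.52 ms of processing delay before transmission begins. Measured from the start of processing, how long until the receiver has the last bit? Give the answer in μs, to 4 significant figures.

17950 μs

L = 34000 bits.
Transmission delay = L/R = 34000 / 27000000000 = 1.25926 μs.
Propagation delay = d/s = 3660000 m / 210000000 m/s = 17428.6 μs.
Plus processing delay 0.52 ms = 520 μs.
Total = 17950 μs.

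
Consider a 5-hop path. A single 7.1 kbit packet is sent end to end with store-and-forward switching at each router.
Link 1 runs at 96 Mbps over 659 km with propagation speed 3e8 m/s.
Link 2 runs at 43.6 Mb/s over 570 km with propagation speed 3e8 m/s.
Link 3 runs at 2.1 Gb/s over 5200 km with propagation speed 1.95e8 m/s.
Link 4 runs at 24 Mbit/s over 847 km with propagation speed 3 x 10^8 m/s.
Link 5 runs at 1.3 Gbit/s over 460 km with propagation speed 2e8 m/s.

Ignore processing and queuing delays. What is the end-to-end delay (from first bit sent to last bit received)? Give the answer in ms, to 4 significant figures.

36.43 ms

L = 7100 bits.
Transmission delays (L/R per hop): 0.0739583, 0.162844, 0.00338095, 0.295833, 0.00546154 ms; sum = 0.541478 ms.
Propagation delays (d/s per hop): 2.19667, 1.9, 26.6667, 2.82333, 2.3 ms; sum = 35.8867 ms.
End-to-end = 36.43 ms.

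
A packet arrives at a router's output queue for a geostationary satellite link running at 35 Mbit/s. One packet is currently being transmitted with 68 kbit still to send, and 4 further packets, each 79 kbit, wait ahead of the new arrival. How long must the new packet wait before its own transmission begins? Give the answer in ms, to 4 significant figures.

Each queued packet: L/R = 79000/35000000 = 2.25714 ms.
4 queued → 9.02857 ms.
Plus remaining 68000 bits of current packet: 1.94286 ms.
Queuing delay = 10.97 ms.

10.97 ms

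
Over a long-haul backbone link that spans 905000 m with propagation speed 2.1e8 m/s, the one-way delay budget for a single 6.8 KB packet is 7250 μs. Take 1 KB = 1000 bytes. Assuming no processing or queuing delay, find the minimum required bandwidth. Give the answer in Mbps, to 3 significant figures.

L = 54400 bits.
Propagation delay = 905000 / 210000000 = 4309.52 μs.
Transmission budget = 7250 − 4309.52 = 2940.48 μs.
R ≥ L / t_tx = 54400 bits / 0.00294048 s = 18.5 Mbps.

18.5 Mbps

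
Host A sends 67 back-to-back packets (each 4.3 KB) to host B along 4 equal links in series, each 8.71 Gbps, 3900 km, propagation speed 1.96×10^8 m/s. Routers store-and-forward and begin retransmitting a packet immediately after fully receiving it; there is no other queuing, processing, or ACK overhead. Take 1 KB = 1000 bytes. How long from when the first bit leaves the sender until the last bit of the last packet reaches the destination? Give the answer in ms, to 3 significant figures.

79.9 ms

Per-hop transmission t_tx = L/R = 34400/8710000000 = 0.00394948 ms.
Per-hop propagation t_prop = 3900000/196000000 = 19.898 ms.
Pipeline fill: first packet needs 4·t_tx to clear all hops; remaining 66 packets each add one t_tx.
Total = (4+67-1)·t_tx + 4·t_prop = 70·0.00394948 + 4·19.898 = 79.9 ms.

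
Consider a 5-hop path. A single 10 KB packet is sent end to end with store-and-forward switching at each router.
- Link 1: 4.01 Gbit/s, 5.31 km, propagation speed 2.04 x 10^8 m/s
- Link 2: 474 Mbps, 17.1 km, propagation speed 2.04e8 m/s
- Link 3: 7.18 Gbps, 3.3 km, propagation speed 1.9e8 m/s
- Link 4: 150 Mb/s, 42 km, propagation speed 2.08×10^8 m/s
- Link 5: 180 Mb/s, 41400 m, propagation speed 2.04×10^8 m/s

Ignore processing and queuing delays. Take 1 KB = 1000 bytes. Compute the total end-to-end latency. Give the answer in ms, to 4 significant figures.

1.710 ms

L = 80000 bits.
Transmission delays (L/R per hop): 0.0199501, 0.168776, 0.0111421, 0.533333, 0.444444 ms; sum = 1.17765 ms.
Propagation delays (d/s per hop): 0.0260294, 0.0838235, 0.0173684, 0.201923, 0.202941 ms; sum = 0.532086 ms.
End-to-end = 1.710 ms.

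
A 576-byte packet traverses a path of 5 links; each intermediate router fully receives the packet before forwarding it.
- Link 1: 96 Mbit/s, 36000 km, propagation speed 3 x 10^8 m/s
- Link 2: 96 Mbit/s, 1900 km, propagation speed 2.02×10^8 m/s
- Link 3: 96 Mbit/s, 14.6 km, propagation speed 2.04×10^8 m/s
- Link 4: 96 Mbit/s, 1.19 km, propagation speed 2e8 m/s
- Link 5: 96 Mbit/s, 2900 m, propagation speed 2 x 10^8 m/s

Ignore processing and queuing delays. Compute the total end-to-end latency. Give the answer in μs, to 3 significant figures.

130000 μs

L = 576 × 8 = 4608 bits.
Transmission delay per hop = L/R = 4608/96000000 = 48 μs; 5 hops → 240 μs.
Propagation delays (d/s per hop): 120000, 9405.94, 71.5686, 5.95, 14.5 μs; sum = 129498 μs.
End-to-end = 130000 μs.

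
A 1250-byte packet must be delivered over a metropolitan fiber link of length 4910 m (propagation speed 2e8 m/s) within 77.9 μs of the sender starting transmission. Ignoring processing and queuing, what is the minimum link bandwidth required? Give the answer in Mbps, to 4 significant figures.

187.4 Mbps

L = 10000 bits.
Propagation delay = 4910 / 200000000 = 24.55 μs.
Transmission budget = 77.9 − 24.55 = 53.35 μs.
R ≥ L / t_tx = 10000 bits / 5.335e-05 s = 187.4 Mbps.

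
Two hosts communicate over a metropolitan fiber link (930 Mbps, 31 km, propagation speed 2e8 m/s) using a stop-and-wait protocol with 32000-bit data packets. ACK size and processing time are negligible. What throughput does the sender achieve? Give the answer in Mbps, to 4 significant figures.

92.91 Mbps

t_tx = L/R = 32000/930000000 = 3.44086e-05 s.
t_prop = 31000/200000000 = 0.000155 s; RTT = 0.00031 s.
Cycle = t_tx + RTT = 0.000344409 s.
Throughput = L / cycle = 32000 / 0.000344409 = 92.91 Mbps.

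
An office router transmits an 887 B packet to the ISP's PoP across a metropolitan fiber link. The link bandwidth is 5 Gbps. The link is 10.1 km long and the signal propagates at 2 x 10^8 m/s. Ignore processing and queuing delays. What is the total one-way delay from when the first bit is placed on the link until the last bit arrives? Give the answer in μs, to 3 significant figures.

51.9 μs

L = 887 × 8 = 7096 bits.
Transmission delay = L/R = 7096 / 5000000000 = 1.4192 μs.
Propagation delay = d/s = 10100 m / 200000000 m/s = 50.5 μs.
Total = 51.9 μs.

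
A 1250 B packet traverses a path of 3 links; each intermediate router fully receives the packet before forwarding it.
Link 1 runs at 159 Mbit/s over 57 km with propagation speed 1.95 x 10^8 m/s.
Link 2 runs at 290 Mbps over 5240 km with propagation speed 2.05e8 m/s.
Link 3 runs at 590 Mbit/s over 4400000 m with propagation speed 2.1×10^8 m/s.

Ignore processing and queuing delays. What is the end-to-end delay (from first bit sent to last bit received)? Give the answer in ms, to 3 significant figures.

46.9 ms

L = 1250 × 8 = 10000 bits.
Transmission delays (L/R per hop): 0.0628931, 0.0344828, 0.0169492 ms; sum = 0.114325 ms.
Propagation delays (d/s per hop): 0.292308, 25.561, 20.9524 ms; sum = 46.8057 ms.
End-to-end = 46.9 ms.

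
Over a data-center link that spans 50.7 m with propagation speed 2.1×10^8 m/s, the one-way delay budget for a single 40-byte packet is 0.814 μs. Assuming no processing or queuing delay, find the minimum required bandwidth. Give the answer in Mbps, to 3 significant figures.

L = 320 bits.
Propagation delay = 50.7 / 210000000 = 0.241429 μs.
Transmission budget = 0.814 − 0.241429 = 0.572571 μs.
R ≥ L / t_tx = 320 bits / 5.72571e-07 s = 559 Mbps.

559 Mbps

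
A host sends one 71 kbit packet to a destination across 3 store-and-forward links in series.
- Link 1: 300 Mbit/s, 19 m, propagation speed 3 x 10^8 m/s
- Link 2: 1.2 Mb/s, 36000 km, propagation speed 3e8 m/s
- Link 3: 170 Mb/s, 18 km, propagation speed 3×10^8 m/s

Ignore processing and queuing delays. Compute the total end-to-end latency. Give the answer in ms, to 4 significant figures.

179.9 ms

L = 71000 bits.
Transmission delays (L/R per hop): 0.236667, 59.1667, 0.417647 ms; sum = 59.821 ms.
Propagation delays (d/s per hop): 6.33333e-05, 120, 0.06 ms; sum = 120.06 ms.
End-to-end = 179.9 ms.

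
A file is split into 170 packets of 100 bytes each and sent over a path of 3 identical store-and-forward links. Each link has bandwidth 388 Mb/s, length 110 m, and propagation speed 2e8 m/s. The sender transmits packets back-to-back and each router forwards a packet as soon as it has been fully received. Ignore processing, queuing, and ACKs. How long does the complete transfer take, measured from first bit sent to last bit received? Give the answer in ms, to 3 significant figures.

Per-hop transmission t_tx = L/R = 800/388000000 = 0.00206186 ms.
Per-hop propagation t_prop = 110/200000000 = 0.00055 ms.
Pipeline fill: first packet needs 3·t_tx to clear all hops; remaining 169 packets each add one t_tx.
Total = (3+170-1)·t_tx + 3·t_prop = 172·0.00206186 + 3·0.00055 = 0.356 ms.

0.356 ms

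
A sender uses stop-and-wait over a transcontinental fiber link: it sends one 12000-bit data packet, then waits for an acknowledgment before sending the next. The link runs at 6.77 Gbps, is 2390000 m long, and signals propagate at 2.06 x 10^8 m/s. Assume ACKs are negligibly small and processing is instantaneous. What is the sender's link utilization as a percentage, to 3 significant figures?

0.00764 %

t_tx = L/R = 12000/6770000000 = 1.77253e-06 s.
t_prop = 2390000/206000000 = 0.0116019 s; RTT = 0.0232039 s.
Cycle = t_tx + RTT = 0.0232057 s.
Utilization = t_tx / cycle = 1.77253e-06/0.0232057 = 0.00764 %.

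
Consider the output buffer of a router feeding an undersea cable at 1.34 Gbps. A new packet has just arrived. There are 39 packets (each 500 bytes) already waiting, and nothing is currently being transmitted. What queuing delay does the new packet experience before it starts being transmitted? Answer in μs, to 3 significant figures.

116 μs

Each queued packet: L/R = 4000/1340000000 = 2.98507 μs.
39 queued → 116.418 μs.
Queuing delay = 116 μs.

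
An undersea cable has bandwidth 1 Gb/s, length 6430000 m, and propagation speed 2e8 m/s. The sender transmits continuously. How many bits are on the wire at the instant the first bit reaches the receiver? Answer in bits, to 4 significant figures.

Propagation delay = 6430000 / 200000000 = 0.03215 s.
BDP = R × t_prop = 1000000000 × 0.03215 = 32150000 bits.

32150000 bits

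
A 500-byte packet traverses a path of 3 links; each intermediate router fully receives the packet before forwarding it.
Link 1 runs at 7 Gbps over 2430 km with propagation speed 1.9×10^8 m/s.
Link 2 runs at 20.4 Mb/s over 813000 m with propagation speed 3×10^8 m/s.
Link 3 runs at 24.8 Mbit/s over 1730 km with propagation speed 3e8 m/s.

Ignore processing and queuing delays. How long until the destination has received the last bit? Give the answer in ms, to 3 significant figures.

L = 500 × 8 = 4000 bits.
Transmission delays (L/R per hop): 0.000571429, 0.196078, 0.16129 ms; sum = 0.35794 ms.
Propagation delays (d/s per hop): 12.7895, 2.71, 5.76667 ms; sum = 21.2661 ms.
End-to-end = 21.6 ms.

21.6 ms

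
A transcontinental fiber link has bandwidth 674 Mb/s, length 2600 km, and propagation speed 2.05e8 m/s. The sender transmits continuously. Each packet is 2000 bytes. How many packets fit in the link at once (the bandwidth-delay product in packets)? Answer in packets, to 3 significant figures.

Propagation delay = 2600000 / 2.05e+08 = 0.0126829 s.
BDP = R × t_prop = 674000000 × 0.0126829 = 8548290 bits.
In packets of 16000 bits: 534 packets.

534 packets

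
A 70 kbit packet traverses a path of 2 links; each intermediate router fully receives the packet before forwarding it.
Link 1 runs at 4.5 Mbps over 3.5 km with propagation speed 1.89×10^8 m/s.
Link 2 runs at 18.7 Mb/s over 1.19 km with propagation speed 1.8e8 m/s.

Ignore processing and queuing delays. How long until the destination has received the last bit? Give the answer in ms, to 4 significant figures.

L = 70000 bits.
Transmission delays (L/R per hop): 15.5556, 3.74332 ms; sum = 19.2989 ms.
Propagation delays (d/s per hop): 0.0185185, 0.00661111 ms; sum = 0.0251296 ms.
End-to-end = 19.32 ms.

19.32 ms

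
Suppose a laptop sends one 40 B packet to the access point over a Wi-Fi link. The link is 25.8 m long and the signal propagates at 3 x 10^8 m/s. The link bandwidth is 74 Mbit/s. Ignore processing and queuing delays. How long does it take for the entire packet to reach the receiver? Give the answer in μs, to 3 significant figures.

4.41 μs

L = 40 × 8 = 320 bits.
Transmission delay = L/R = 320 / 74000000 = 4.32432 μs.
Propagation delay = d/s = 25.8 m / 300000000 m/s = 0.086 μs.
Total = 4.41 μs.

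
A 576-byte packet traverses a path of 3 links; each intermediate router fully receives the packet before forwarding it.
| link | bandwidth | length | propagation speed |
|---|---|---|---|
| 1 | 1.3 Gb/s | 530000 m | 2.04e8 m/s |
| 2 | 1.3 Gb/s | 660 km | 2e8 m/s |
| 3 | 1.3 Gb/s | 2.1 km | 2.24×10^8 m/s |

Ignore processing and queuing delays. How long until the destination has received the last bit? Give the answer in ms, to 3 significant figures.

L = 576 × 8 = 4608 bits.
Transmission delay per hop = L/R = 4608/1300000000 = 0.00354462 ms; 3 hops → 0.0106338 ms.
Propagation delays (d/s per hop): 2.59804, 3.3, 0.009375 ms; sum = 5.90741 ms.
End-to-end = 5.92 ms.

5.92 ms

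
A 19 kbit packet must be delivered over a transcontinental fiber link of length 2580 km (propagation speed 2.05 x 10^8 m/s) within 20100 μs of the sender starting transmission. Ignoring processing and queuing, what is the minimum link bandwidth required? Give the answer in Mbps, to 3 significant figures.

2.53 Mbps

Propagation delay = 2580000 / 2.05e+08 = 12585.4 μs.
Transmission budget = 20100 − 12585.4 = 7514.63 μs.
R ≥ L / t_tx = 19000 bits / 0.00751463 s = 2.53 Mbps.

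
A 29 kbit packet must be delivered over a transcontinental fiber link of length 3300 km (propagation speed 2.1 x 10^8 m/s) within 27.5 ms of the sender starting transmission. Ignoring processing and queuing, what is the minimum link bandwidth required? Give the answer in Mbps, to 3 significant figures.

2.46 Mbps

Propagation delay = 3300000 / 210000000 = 15.7143 ms.
Transmission budget = 27.5 − 15.7143 = 11.7857 ms.
R ≥ L / t_tx = 29000 bits / 0.0117857 s = 2.46 Mbps.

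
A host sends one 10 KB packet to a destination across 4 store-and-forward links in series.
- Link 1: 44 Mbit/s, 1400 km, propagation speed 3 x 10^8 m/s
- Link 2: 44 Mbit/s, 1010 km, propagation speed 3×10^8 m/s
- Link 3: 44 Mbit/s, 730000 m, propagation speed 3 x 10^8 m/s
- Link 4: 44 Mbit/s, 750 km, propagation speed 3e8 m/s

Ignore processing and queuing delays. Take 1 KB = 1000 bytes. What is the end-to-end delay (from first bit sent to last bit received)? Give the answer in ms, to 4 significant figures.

L = 80000 bits.
Transmission delay per hop = L/R = 80000/44000000 = 1.81818 ms; 4 hops → 7.27273 ms.
Propagation delays (d/s per hop): 4.66667, 3.36667, 2.43333, 2.5 ms; sum = 12.9667 ms.
End-to-end = 20.24 ms.

20.24 ms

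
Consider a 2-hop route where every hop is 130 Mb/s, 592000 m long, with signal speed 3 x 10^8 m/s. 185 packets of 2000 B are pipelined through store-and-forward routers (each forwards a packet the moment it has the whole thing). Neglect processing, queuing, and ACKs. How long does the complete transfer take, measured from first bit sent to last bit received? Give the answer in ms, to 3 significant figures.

Per-hop transmission t_tx = L/R = 16000/130000000 = 0.123077 ms.
Per-hop propagation t_prop = 592000/300000000 = 1.97333 ms.
Pipeline fill: first packet needs 2·t_tx to clear all hops; remaining 184 packets each add one t_tx.
Total = (2+185-1)·t_tx + 2·t_prop = 186·0.123077 + 2·1.97333 = 26.8 ms.

26.8 ms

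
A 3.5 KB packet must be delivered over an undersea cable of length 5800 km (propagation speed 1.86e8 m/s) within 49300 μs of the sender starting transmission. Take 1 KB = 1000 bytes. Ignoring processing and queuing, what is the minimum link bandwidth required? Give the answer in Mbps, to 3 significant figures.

1.55 Mbps

L = 28000 bits.
Propagation delay = 5800000 / 186000000 = 31182.8 μs.
Transmission budget = 49300 − 31182.8 = 18117.2 μs.
R ≥ L / t_tx = 28000 bits / 0.0181172 s = 1.55 Mbps.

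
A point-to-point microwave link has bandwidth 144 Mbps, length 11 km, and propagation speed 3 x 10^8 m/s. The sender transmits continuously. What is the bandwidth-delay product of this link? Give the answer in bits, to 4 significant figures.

5280 bits

Propagation delay = 11000 / 300000000 = 3.66667e-05 s.
BDP = R × t_prop = 144000000 × 3.66667e-05 = 5280 bits.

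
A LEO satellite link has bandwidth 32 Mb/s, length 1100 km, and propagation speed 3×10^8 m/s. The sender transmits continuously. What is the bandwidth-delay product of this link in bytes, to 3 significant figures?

14700 bytes

Propagation delay = 1100000 / 300000000 = 0.00366667 s.
BDP = R × t_prop = 32000000 × 0.00366667 = 117333 bits.
In bytes: 117333/8 = 14700 bytes.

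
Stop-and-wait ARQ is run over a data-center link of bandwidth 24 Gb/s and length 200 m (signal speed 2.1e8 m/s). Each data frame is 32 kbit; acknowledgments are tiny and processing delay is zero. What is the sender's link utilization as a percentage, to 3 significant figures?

41.2 %

t_tx = L/R = 32000/24000000000 = 1.33333e-06 s.
t_prop = 200/210000000 = 9.52381e-07 s; RTT = 1.90476e-06 s.
Cycle = t_tx + RTT = 3.2381e-06 s.
Utilization = t_tx / cycle = 1.33333e-06/3.2381e-06 = 41.2 %.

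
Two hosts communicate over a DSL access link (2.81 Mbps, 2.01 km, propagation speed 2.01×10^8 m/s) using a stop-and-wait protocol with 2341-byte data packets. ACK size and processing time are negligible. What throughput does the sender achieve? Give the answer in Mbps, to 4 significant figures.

t_tx = L/R = 18728/2810000 = 0.00666477 s.
t_prop = 2010/2.01e+08 = 1e-05 s; RTT = 2e-05 s.
Cycle = t_tx + RTT = 0.00668477 s.
Throughput = L / cycle = 18728 / 0.00668477 = 2.802 Mbps.

2.802 Mbps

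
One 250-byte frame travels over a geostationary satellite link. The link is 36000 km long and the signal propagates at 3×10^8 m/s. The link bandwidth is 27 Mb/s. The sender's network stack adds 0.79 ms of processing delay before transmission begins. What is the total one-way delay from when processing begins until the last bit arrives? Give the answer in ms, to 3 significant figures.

121 ms

L = 250 × 8 = 2000 bits.
Transmission delay = L/R = 2000 / 27000000 = 0.0740741 ms.
Propagation delay = d/s = 36000000 m / 300000000 m/s = 120 ms.
Plus processing delay 0.79 ms = 0.79 ms.
Total = 121 ms.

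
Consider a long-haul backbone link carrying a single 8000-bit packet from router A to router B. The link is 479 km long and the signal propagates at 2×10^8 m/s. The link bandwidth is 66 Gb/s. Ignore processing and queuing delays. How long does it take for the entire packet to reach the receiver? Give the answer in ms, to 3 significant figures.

2.40 ms

Transmission delay = L/R = 8000 / 66000000000 = 0.000121212 ms.
Propagation delay = d/s = 479000 m / 200000000 m/s = 2.395 ms.
Total = 2.40 ms.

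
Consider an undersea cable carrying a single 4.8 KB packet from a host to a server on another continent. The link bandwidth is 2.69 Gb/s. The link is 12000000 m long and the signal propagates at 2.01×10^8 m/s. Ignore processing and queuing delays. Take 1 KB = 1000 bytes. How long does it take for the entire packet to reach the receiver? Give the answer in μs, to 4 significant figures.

59720 μs

L = 38400 bits.
Transmission delay = L/R = 38400 / 2690000000 = 14.2751 μs.
Propagation delay = d/s = 12000000 m / 2.01e+08 m/s = 59701.5 μs.
Total = 59720 μs.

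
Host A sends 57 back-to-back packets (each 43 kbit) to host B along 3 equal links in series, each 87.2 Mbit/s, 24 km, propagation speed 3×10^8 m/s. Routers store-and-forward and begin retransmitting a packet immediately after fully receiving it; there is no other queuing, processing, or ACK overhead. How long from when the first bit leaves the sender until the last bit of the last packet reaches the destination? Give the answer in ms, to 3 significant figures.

Per-hop transmission t_tx = L/R = 43000/87200000 = 0.493119 ms.
Per-hop propagation t_prop = 24000/300000000 = 0.08 ms.
Pipeline fill: first packet needs 3·t_tx to clear all hops; remaining 56 packets each add one t_tx.
Total = (3+57-1)·t_tx + 3·t_prop = 59·0.493119 + 3·0.08 = 29.3 ms.

29.3 ms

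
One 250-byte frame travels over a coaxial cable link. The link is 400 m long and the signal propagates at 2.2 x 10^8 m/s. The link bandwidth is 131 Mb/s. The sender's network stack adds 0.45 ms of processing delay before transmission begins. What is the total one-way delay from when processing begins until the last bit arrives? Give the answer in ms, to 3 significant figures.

0.467 ms

L = 250 × 8 = 2000 bits.
Transmission delay = L/R = 2000 / 131000000 = 0.0152672 ms.
Propagation delay = d/s = 400 m / 2.2e+08 m/s = 0.00181818 ms.
Plus processing delay 0.45 ms = 0.45 ms.
Total = 0.467 ms.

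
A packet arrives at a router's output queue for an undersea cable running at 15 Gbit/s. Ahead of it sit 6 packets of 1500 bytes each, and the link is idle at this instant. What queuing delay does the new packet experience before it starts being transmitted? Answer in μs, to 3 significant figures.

4.80 μs

Each queued packet: L/R = 12000/15000000000 = 0.8 μs.
6 queued → 4.8 μs.
Queuing delay = 4.80 μs.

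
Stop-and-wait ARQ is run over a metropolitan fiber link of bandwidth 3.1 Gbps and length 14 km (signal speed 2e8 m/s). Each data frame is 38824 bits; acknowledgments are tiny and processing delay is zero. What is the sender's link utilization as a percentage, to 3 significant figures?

t_tx = L/R = 38824/3100000000 = 1.25239e-05 s.
t_prop = 14000/200000000 = 7e-05 s; RTT = 0.00014 s.
Cycle = t_tx + RTT = 0.000152524 s.
Utilization = t_tx / cycle = 1.25239e-05/0.000152524 = 8.21 %.

8.21 %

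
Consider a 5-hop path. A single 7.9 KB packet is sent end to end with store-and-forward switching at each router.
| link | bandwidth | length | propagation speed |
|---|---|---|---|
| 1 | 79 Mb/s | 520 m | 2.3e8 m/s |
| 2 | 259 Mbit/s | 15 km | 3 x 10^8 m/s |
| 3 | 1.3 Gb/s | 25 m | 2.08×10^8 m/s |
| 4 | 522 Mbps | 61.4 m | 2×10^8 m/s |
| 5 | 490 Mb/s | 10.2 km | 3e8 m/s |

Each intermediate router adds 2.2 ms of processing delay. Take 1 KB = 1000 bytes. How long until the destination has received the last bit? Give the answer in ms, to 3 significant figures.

10.2 ms

L = 63200 bits.
Transmission delays (L/R per hop): 0.8, 0.244015, 0.0486154, 0.121073, 0.12898 ms; sum = 1.34268 ms.
Propagation delays (d/s per hop): 0.00226087, 0.05, 0.000120192, 0.000307, 0.034 ms; sum = 0.0866881 ms.
Processing at 4 router(s): 4 × 2.2 ms = 8.8 ms.
End-to-end = 10.2 ms.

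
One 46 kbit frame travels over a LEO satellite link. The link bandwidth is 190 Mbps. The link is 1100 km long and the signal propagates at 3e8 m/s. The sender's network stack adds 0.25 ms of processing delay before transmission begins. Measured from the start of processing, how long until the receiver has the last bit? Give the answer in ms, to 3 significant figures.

L = 46000 bits.
Transmission delay = L/R = 46000 / 190000000 = 0.242105 ms.
Propagation delay = d/s = 1100000 m / 300000000 m/s = 3.66667 ms.
Plus processing delay 0.25 ms = 0.25 ms.
Total = 4.16 ms.

4.16 ms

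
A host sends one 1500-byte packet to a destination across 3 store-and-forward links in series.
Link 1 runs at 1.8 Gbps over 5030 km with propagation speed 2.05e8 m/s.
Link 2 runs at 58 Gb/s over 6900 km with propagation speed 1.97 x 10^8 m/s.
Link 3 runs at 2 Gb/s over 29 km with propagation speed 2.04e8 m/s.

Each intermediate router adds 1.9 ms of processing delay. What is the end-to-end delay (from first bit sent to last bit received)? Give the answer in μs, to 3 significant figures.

L = 1500 × 8 = 12000 bits.
Transmission delays (L/R per hop): 6.66667, 0.206897, 6 μs; sum = 12.8736 μs.
Propagation delays (d/s per hop): 24536.6, 35025.4, 142.157 μs; sum = 59704.1 μs.
Processing at 2 router(s): 2 × 1.9 ms = 3800 μs.
End-to-end = 63500 μs.

63500 μs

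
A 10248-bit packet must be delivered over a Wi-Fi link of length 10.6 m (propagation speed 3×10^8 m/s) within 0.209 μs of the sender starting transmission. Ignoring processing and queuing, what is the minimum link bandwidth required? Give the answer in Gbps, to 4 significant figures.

59.01 Gbps

Propagation delay = 10.6 / 300000000 = 0.0353333 μs.
Transmission budget = 0.209 − 0.0353333 = 0.173667 μs.
R ≥ L / t_tx = 10248 bits / 1.73667e-07 s = 59.01 Gbps.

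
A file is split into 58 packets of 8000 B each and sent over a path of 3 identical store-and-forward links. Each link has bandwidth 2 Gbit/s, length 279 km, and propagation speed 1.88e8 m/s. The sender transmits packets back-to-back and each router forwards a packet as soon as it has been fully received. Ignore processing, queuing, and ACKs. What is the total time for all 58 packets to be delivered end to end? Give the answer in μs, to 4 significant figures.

Per-hop transmission t_tx = L/R = 64000/2000000000 = 32 μs.
Per-hop propagation t_prop = 279000/188000000 = 1484.04 μs.
Pipeline fill: first packet needs 3·t_tx to clear all hops; remaining 57 packets each add one t_tx.
Total = (3+58-1)·t_tx + 3·t_prop = 60·32 + 3·1484.04 = 6372 μs.

6372 μs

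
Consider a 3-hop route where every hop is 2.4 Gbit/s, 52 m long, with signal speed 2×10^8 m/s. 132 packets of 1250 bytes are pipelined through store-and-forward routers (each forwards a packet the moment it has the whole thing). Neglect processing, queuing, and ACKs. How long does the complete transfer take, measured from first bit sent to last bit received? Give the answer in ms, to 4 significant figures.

0.5591 ms

Per-hop transmission t_tx = L/R = 10000/2400000000 = 0.00416667 ms.
Per-hop propagation t_prop = 52/200000000 = 0.00026 ms.
Pipeline fill: first packet needs 3·t_tx to clear all hops; remaining 131 packets each add one t_tx.
Total = (3+132-1)·t_tx + 3·t_prop = 134·0.00416667 + 3·0.00026 = 0.5591 ms.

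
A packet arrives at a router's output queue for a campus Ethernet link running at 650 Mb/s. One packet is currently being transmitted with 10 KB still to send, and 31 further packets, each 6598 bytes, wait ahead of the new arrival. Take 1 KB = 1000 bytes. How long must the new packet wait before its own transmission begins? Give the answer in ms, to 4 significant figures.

2.640 ms

Each queued packet: L/R = 52784/650000000 = 0.0812062 ms.
31 queued → 2.51739 ms.
Plus remaining 80000 bits of current packet: 0.123077 ms.
Queuing delay = 2.640 ms.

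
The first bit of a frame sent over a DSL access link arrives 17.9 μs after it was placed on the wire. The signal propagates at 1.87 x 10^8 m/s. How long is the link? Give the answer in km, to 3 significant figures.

3.35 km

d = s × t_prop = 187000000 × 1.79e-05 = 3.35 km.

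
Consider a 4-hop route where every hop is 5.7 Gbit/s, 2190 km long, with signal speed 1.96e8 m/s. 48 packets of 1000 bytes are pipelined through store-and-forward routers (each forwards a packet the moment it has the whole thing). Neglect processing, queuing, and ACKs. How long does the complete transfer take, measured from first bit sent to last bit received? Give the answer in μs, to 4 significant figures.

44770 μs

Per-hop transmission t_tx = L/R = 8000/5700000000 = 1.40351 μs.
Per-hop propagation t_prop = 2190000/196000000 = 11173.5 μs.
Pipeline fill: first packet needs 4·t_tx to clear all hops; remaining 47 packets each add one t_tx.
Total = (4+48-1)·t_tx + 4·t_prop = 51·1.40351 + 4·11173.5 = 44770 μs.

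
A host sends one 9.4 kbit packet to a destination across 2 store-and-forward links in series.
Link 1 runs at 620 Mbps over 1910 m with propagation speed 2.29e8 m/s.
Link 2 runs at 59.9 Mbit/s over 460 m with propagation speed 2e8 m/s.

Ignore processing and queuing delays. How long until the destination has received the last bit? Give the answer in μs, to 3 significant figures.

183 μs

L = 9400 bits.
Transmission delays (L/R per hop): 15.1613, 156.928 μs; sum = 172.09 μs.
Propagation delays (d/s per hop): 8.34061, 2.3 μs; sum = 10.6406 μs.
End-to-end = 183 μs.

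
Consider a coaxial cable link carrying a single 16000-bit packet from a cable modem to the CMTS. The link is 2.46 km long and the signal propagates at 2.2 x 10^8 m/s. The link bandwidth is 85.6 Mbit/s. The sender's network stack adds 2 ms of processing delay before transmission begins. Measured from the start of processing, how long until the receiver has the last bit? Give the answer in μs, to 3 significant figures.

Transmission delay = L/R = 16000 / 85600000 = 186.916 μs.
Propagation delay = d/s = 2460 m / 2.2e+08 m/s = 11.1818 μs.
Plus processing delay 2 ms = 2000 μs.
Total = 2200 μs.

2200 μs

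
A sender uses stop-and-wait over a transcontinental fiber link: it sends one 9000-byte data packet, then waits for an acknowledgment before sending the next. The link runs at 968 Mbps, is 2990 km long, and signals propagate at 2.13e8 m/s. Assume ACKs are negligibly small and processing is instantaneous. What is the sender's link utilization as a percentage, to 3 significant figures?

0.264 %

t_tx = L/R = 72000/968000000 = 7.43802e-05 s.
t_prop = 2990000/213000000 = 0.0140376 s; RTT = 0.0280751 s.
Cycle = t_tx + RTT = 0.0281495 s.
Utilization = t_tx / cycle = 7.43802e-05/0.0281495 = 0.264 %.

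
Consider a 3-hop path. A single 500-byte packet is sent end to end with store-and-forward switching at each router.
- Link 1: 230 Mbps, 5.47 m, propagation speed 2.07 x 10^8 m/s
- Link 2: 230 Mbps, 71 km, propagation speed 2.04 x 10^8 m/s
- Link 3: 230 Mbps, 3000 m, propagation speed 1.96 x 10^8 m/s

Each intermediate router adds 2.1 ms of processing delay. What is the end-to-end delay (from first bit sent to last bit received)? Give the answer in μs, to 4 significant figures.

L = 500 × 8 = 4000 bits.
Transmission delay per hop = L/R = 4000/230000000 = 17.3913 μs; 3 hops → 52.1739 μs.
Propagation delays (d/s per hop): 0.0264251, 348.039, 15.3061 μs; sum = 363.372 μs.
Processing at 2 router(s): 2 × 2.1 ms = 4200 μs.
End-to-end = 4616 μs.

4616 μs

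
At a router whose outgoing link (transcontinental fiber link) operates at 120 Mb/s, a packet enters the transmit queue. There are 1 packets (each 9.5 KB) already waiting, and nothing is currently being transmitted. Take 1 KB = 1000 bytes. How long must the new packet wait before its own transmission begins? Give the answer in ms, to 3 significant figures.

0.633 ms

Each queued packet: L/R = 76000/120000000 = 0.633333 ms.
1 queued → 0.633333 ms.
Queuing delay = 0.633 ms.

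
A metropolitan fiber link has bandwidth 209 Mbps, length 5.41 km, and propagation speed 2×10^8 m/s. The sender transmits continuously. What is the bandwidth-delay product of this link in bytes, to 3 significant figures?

707 bytes

Propagation delay = 5410 / 200000000 = 2.705e-05 s.
BDP = R × t_prop = 209000000 × 2.705e-05 = 5653.45 bits.
In bytes: 5653.45/8 = 707 bytes.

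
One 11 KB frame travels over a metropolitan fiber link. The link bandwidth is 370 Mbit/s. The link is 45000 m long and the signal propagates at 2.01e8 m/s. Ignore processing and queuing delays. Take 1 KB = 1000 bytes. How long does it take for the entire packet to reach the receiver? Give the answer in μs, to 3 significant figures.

462 μs

L = 88000 bits.
Transmission delay = L/R = 88000 / 370000000 = 237.838 μs.
Propagation delay = d/s = 45000 m / 2.01e+08 m/s = 223.881 μs.
Total = 462 μs.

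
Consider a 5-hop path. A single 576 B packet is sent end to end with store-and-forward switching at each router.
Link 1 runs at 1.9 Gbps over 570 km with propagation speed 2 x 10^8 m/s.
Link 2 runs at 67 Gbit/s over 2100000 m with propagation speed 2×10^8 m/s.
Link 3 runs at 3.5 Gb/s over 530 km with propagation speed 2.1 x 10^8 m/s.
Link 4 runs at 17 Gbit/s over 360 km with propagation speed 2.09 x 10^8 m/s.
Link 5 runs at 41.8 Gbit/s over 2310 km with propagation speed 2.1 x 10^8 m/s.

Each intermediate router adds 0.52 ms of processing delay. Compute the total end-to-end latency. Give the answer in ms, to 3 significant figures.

L = 576 × 8 = 4608 bits.
Transmission delays (L/R per hop): 0.00242526, 6.87761e-05, 0.00131657, 0.000271059, 0.000110239 ms; sum = 0.00419191 ms.
Propagation delays (d/s per hop): 2.85, 10.5, 2.52381, 1.72249, 11 ms; sum = 28.5963 ms.
Processing at 4 router(s): 4 × 0.52 ms = 2.08 ms.
End-to-end = 30.7 ms.

30.7 ms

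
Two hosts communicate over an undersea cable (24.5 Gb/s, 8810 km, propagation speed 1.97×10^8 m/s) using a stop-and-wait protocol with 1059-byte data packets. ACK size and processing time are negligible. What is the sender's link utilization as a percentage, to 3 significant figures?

0.000387 %

t_tx = L/R = 8472/24500000000 = 3.45796e-07 s.
t_prop = 8810000/197000000 = 0.0447208 s; RTT = 0.0894416 s.
Cycle = t_tx + RTT = 0.089442 s.
Utilization = t_tx / cycle = 3.45796e-07/0.089442 = 0.000387 %.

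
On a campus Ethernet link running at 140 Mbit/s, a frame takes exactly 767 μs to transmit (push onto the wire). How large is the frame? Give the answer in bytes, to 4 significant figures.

L = R × t_tx = 140000000 b/s × 0.000767 s = 107380 bits.
In bytes: 107380 / 8 = 13420 bytes.

13420 bytes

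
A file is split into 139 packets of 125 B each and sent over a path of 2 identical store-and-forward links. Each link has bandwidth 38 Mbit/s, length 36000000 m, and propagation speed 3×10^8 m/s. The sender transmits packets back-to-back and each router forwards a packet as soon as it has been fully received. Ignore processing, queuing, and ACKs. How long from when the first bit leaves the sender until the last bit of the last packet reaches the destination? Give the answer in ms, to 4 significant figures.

243.7 ms

Per-hop transmission t_tx = L/R = 1000/38000000 = 0.0263158 ms.
Per-hop propagation t_prop = 36000000/300000000 = 120 ms.
Pipeline fill: first packet needs 2·t_tx to clear all hops; remaining 138 packets each add one t_tx.
Total = (2+139-1)·t_tx + 2·t_prop = 140·0.0263158 + 2·120 = 243.7 ms.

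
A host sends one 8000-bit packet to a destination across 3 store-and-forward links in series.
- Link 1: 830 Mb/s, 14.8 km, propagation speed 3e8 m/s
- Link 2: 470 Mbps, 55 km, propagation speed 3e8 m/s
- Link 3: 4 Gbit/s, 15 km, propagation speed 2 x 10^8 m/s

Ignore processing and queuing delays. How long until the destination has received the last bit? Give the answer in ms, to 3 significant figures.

0.336 ms

Transmission delays (L/R per hop): 0.00963855, 0.0170213, 0.002 ms; sum = 0.0286598 ms.
Propagation delays (d/s per hop): 0.0493333, 0.183333, 0.075 ms; sum = 0.307667 ms.
End-to-end = 0.336 ms.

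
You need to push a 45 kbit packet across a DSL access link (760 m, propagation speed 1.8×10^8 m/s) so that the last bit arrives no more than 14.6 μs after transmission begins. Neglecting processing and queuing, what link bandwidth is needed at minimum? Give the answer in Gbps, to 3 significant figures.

Propagation delay = 760 / 180000000 = 4.22222 μs.
Transmission budget = 14.6 − 4.22222 = 10.3778 μs.
R ≥ L / t_tx = 45000 bits / 1.03778e-05 s = 4.34 Gbps.

4.34 Gbps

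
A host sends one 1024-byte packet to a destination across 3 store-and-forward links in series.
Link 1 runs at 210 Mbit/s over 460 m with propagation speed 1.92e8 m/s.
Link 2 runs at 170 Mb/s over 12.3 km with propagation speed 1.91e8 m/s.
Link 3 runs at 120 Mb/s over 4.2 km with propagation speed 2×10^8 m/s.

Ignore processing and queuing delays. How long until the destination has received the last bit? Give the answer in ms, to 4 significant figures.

0.2433 ms

L = 1024 × 8 = 8192 bits.
Transmission delays (L/R per hop): 0.0390095, 0.0481882, 0.0682667 ms; sum = 0.155464 ms.
Propagation delays (d/s per hop): 0.00239583, 0.0643979, 0.021 ms; sum = 0.0877937 ms.
End-to-end = 0.2433 ms.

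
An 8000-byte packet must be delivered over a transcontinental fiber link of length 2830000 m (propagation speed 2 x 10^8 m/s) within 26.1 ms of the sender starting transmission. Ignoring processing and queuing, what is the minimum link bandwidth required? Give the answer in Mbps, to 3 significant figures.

L = 64000 bits.
Propagation delay = 2830000 / 200000000 = 14.15 ms.
Transmission budget = 26.1 − 14.15 = 11.95 ms.
R ≥ L / t_tx = 64000 bits / 0.01195 s = 5.36 Mbps.

5.36 Mbps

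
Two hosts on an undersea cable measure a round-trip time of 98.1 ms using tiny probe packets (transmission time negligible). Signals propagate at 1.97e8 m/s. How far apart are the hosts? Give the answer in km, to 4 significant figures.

9663 km

One-way propagation = RTT/2 = 49.05 ms.
d = s × t = 197000000 × 0.04905 = 9663 km.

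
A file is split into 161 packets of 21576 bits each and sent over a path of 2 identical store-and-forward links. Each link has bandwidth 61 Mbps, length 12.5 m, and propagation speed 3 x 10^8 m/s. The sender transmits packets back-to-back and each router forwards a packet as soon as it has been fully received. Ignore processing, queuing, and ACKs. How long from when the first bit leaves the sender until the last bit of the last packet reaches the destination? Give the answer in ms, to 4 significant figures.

Per-hop transmission t_tx = L/R = 21576/61000000 = 0.353705 ms.
Per-hop propagation t_prop = 12.5/300000000 = 4.16667e-05 ms.
Pipeline fill: first packet needs 2·t_tx to clear all hops; remaining 160 packets each add one t_tx.
Total = (2+161-1)·t_tx + 2·t_prop = 162·0.353705 + 2·4.16667e-05 = 57.30 ms.

57.30 ms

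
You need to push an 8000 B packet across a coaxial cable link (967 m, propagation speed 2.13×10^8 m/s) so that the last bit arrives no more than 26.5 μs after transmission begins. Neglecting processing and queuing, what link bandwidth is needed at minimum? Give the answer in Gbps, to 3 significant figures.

L = 64000 bits.
Propagation delay = 967 / 213000000 = 4.53991 μs.
Transmission budget = 26.5 − 4.53991 = 21.9601 μs.
R ≥ L / t_tx = 64000 bits / 2.19601e-05 s = 2.91 Gbps.

2.91 Gbps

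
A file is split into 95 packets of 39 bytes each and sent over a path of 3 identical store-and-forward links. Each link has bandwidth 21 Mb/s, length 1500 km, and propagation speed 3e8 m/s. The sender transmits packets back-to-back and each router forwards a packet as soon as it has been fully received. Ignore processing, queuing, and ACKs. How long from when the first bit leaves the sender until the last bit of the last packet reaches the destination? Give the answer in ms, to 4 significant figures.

16.44 ms

Per-hop transmission t_tx = L/R = 312/21000000 = 0.0148571 ms.
Per-hop propagation t_prop = 1500000/300000000 = 5 ms.
Pipeline fill: first packet needs 3·t_tx to clear all hops; remaining 94 packets each add one t_tx.
Total = (3+95-1)·t_tx + 3·t_prop = 97·0.0148571 + 3·5 = 16.44 ms.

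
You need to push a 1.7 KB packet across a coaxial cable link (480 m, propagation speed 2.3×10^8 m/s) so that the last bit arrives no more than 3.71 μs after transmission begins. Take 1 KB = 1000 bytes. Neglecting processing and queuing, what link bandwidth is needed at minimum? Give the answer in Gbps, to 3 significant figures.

L = 13600 bits.
Propagation delay = 480 / 2.3e+08 = 2.08696 μs.
Transmission budget = 3.71 − 2.08696 = 1.62304 μs.
R ≥ L / t_tx = 13600 bits / 1.62304e-06 s = 8.38 Gbps.

8.38 Gbps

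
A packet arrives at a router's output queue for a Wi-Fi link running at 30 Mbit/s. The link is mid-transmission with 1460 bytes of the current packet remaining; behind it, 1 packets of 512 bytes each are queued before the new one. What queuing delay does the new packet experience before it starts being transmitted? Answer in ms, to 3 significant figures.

Each queued packet: L/R = 4096/30000000 = 0.136533 ms.
1 queued → 0.136533 ms.
Plus remaining 11680 bits of current packet: 0.389333 ms.
Queuing delay = 0.526 ms.

0.526 ms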